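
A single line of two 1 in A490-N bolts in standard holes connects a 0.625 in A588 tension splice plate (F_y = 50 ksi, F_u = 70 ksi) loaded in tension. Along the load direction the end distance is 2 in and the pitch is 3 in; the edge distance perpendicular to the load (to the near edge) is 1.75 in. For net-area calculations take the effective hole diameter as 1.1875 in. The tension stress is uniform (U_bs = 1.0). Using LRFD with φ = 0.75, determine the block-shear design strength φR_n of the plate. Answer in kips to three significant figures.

Shear plane L_v = 2 + 1·3 = 5 in; A_gv = 5 × 0.625 = 3.125 in².
A_nv = (5 − 1.5·1.1875) × 0.625 = 2.012 in².
A_nt = (1.75 − 0.5·1.1875) × 0.625 = 0.7227 in².
0.6 F_u A_nv = 84.49 kips; 0.6 F_y A_gv = 93.75 kips → shear rupture governs the shear term.
R_n = 84.49 + 1.0 × 70 × 0.7227 = 135.1 kips.
Design strength φR_n = 0.75 × 135.1 = 101 kips.

101 kips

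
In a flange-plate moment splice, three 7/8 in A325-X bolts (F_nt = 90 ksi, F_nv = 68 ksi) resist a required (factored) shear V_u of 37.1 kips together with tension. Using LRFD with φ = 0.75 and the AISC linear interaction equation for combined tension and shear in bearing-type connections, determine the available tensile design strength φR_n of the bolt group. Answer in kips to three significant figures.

A_b = π·0.875²/4 = 0.6013 in²; f_rv = 37.1 / (3 × 0.6013) = 20.57 ksi.
F'_nt = 1.3 F_nt − (F_nt / φF_nv) f_rv = 1.3·90 − (90/(0.75·68))·20.57 = 80.71 ksi, capped at F_nt → F'_nt = 80.71 ksi.
R_n = F'_nt · A_b · n = 80.71 × 0.6013 × 3 = 145.6 kips.
Design strength φR_n = 0.75 × 145.6 = 109 kips.

109 kips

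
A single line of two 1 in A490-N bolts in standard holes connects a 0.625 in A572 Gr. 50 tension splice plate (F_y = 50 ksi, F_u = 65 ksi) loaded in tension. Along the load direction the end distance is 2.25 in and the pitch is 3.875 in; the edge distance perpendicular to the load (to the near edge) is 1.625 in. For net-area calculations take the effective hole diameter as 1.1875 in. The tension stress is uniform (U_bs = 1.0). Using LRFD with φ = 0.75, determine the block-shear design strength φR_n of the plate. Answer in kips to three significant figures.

111 kips

Shear plane L_v = 2.25 + 1·3.875 = 6.125 in; A_gv = 6.125 × 0.625 = 3.828 in².
A_nv = (6.125 − 1.5·1.1875) × 0.625 = 2.715 in².
A_nt = (1.625 − 0.5·1.1875) × 0.625 = 0.6445 in².
0.6 F_u A_nv = 105.9 kips; 0.6 F_y A_gv = 114.8 kips → shear rupture governs the shear term.
R_n = 105.9 + 1.0 × 65 × 0.6445 = 147.8 kips.
Design strength φR_n = 0.75 × 147.8 = 111 kips.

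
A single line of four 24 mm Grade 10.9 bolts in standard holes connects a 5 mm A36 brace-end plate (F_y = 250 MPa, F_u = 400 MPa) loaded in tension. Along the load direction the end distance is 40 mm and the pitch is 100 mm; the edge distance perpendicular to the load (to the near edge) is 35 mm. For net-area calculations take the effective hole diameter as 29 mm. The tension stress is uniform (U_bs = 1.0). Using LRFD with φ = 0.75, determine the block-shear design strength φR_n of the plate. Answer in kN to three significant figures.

222 kN

Shear plane L_v = 40 + 3·100 = 340 mm; A_gv = 340 × 5 = 1700 mm².
A_nv = (340 − 3.5·29) × 5 = 1192 mm².
A_nt = (35 − 0.5·29) × 5 = 102.5 mm².
0.6 F_u A_nv = 286.2 kN; 0.6 F_y A_gv = 255 kN → shear yielding governs the shear term.
R_n = 255 + 1.0 × 400 × 102.5 / 1000 = 296 kN.
Design strength φR_n = 0.75 × 296 = 222 kN.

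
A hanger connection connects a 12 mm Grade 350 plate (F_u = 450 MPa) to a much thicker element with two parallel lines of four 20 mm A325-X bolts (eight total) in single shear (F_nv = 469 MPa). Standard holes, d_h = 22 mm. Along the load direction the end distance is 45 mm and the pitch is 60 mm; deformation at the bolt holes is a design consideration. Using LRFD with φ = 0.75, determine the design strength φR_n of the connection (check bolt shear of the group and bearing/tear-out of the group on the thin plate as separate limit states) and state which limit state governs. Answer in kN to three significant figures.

Bolt shear: A_b = π·20²/4 = 314.2 mm²; R_n = 469 × 314.2 × 8 × 1 / 1000 = 1179 kN → 0.75 × 1179 = 884 kN.
Bearing (1.2 l_c t F_u ≤ 2.4 d t F_u): upper limit = 2.4·20·12·450 / 1000 = 259.2 kN.
  Edge l_c = 45 − 22/2 = 34 → r_n = 220.3 kN; interior l_c = 60 − 22 = 38 → r_n = 246.2 kN.
  R_n,bearing = 2·220.3 + 6·246.2 = 1918 kN → 0.75 × 1918 = 1440 kN.
Bolt shear governs: 884 kN.

884 kN (bolt shear governs)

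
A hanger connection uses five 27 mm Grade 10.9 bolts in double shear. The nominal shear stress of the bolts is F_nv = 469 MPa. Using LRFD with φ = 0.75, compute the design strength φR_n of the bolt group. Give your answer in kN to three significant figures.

2010 kN

A_b = π × 27² / 4 = 572.6 mm².
R_n = F_nv · A_b · n · n_s = 469 × 572.6 × 5 × 2 / 1000 = 2685 kN.
Design strength φR_n = 0.75 × 2685 = 2010 kN.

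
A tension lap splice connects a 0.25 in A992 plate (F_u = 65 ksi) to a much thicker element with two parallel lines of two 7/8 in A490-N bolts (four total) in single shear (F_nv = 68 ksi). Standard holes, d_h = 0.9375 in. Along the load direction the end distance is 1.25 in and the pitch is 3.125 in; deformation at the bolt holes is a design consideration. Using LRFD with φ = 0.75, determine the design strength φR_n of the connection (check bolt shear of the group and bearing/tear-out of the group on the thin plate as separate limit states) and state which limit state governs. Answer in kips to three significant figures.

Bolt shear: A_b = π·0.875²/4 = 0.6013 in²; R_n = 68 × 0.6013 × 4 × 1 = 163.6 kips → 0.75 × 163.6 = 123 kips.
Bearing (1.2 l_c t F_u ≤ 2.4 d t F_u): upper limit = 2.4·0.875·0.25·65 = 34.12 kips.
  Edge l_c = 1.25 − 0.9375/2 = 0.7812 → r_n = 15.23 kips; interior l_c = 3.125 − 0.9375 = 2.188 → r_n = 34.12 kips.
  R_n,bearing = 2·15.23 + 2·34.12 = 98.72 kips → 0.75 × 98.72 = 74 kips.
Bearing governs: 74 kips.

74 kips (bearing governs)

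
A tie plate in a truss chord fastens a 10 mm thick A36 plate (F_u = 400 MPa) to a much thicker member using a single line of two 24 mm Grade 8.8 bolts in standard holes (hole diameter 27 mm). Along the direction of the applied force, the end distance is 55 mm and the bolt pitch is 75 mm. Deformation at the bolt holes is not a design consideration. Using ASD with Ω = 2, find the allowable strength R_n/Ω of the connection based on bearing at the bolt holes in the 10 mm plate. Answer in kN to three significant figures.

268 kN

Per bolt r_n = 1.5 l_c t F_u ≤ 3.0 d t F_u; upper limit = 3.0 × 24 × 10 × 400 / 1000 = 288 kN.
Edge bolt: l_c = 55 − 27/2 = 41.5 mm → 1.5 × 41.5 × 10 × 400 / 1000 = 249 → r_n = 249 kN.
Interior bolts: l_c = 75 − 27 = 48 mm → 1.5 × 48 × 10 × 400 / 1000 = 288 → r_n = 288 kN.
R_n = 1 × 249 + 1 × 288 = 537 kN.
Allowable strength R_n/Ω = 537 / 2 = 268 kN.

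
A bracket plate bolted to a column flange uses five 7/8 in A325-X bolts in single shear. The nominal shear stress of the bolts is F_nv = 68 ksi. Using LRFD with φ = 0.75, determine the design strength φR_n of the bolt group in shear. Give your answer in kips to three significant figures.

A_b = π × 0.875² / 4 = 0.6013 in².
R_n = F_nv · A_b · n · n_s = 68 × 0.6013 × 5 × 1 = 204.4 kips.
Design strength φR_n = 0.75 × 204.4 = 153 kips.

153 kips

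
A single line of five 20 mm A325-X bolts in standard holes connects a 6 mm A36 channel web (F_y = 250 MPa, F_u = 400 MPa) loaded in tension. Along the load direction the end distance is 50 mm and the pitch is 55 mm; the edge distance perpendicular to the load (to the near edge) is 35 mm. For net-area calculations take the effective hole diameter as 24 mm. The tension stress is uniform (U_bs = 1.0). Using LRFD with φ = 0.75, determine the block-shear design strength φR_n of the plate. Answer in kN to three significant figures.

216 kN

Shear plane L_v = 50 + 4·55 = 270 mm; A_gv = 270 × 6 = 1620 mm².
A_nv = (270 − 4.5·24) × 6 = 972 mm².
A_nt = (35 − 0.5·24) × 6 = 138 mm².
0.6 F_u A_nv = 233.3 kN; 0.6 F_y A_gv = 243 kN → shear rupture governs the shear term.
R_n = 233.3 + 1.0 × 400 × 138 / 1000 = 288.5 kN.
Design strength φR_n = 0.75 × 288.5 = 216 kN.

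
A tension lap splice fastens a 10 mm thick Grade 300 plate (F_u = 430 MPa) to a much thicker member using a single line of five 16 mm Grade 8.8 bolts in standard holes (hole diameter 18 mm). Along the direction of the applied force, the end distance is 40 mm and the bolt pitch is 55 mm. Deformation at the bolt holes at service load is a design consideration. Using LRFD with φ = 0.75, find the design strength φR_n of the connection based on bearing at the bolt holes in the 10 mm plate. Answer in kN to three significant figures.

Per bolt r_n = 1.2 l_c t F_u ≤ 2.4 d t F_u; upper limit = 2.4 × 16 × 10 × 430 / 1000 = 165.1 kN.
Edge bolt: l_c = 40 − 18/2 = 31 mm → 1.2 × 31 × 10 × 430 / 1000 = 160 → r_n = 160 kN.
Interior bolts: l_c = 55 − 18 = 37 mm → 1.2 × 37 × 10 × 430 / 1000 = 190.9 → r_n = 165.1 kN.
R_n = 1 × 160 + 4 × 165.1 = 820.4 kN.
Design strength φR_n = 0.75 × 820.4 = 615 kN.

615 kN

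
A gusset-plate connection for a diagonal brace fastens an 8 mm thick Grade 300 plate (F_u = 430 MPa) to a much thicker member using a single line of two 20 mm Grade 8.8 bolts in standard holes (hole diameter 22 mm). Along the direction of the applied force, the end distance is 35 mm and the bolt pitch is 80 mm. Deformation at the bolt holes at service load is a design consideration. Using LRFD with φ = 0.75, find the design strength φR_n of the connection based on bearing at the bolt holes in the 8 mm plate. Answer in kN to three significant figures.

Per bolt r_n = 1.2 l_c t F_u ≤ 2.4 d t F_u; upper limit = 2.4 × 20 × 8 × 430 / 1000 = 165.1 kN.
Edge bolt: l_c = 35 − 22/2 = 24 mm → 1.2 × 24 × 8 × 430 / 1000 = 99.07 → r_n = 99.07 kN.
Interior bolts: l_c = 80 − 22 = 58 mm → 1.2 × 58 × 8 × 430 / 1000 = 239.4 → r_n = 165.1 kN.
R_n = 1 × 99.07 + 1 × 165.1 = 264.2 kN.
Design strength φR_n = 0.75 × 264.2 = 198 kN.

198 kN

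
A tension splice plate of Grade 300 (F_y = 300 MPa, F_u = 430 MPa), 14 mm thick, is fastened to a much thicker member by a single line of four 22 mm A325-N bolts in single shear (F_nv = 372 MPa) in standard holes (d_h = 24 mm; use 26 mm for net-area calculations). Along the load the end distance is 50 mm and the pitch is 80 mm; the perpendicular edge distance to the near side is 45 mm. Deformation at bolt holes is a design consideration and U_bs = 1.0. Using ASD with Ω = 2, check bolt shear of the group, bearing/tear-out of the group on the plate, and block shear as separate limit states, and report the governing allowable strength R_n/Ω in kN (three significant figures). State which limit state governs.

Bolt shear: A_b = π·22²/4 = 380.1 mm²; R_n = 372 × 380.1 × 4 × 1 / 1000 = 565.6 kN → 565.6 / 2 = 283 kN.
Bearing: edge l_c = 38, r_n = 274.5 kN; interior l_c = 56, r_n = 317.9 kN; R_n = 274.5 + 3·317.9 = 1228 kN → 614 kN.
Block shear: A_gv = 4060, A_nv = 2786, A_nt = 448 mm²; R_n = min(0.6F_uA_nv, 0.6F_yA_gv) + U_bs·F_u·A_nt = 911.4 kN → 456 kN.
Bolt shear governs: 283 kN.

283 kN (bolt shear governs)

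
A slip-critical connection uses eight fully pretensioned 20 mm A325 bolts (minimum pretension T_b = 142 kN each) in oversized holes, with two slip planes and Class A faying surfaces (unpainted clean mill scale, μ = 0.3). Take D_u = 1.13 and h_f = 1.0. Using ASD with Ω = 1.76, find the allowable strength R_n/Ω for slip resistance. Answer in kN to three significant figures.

438 kN

R_n = μ · D_u · h_f · T_b · n_s · n_b = 0.3 × 1.13 × 1.0 × 142 × 2 × 8 = 770.2 kN.
Allowable strength R_n/Ω = 770.2 / 1.76 = 438 kN.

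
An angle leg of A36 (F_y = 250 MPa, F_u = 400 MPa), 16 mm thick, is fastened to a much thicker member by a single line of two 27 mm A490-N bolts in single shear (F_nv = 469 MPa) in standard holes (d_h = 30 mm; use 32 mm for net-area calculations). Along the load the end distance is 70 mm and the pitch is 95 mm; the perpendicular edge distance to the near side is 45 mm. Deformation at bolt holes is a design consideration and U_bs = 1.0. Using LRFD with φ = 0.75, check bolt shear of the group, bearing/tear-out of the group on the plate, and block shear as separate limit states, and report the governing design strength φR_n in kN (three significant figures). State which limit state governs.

Bolt shear: A_b = π·27²/4 = 572.6 mm²; R_n = 469 × 572.6 × 2 × 1 / 1000 = 537.1 kN → 0.75 × 537.1 = 403 kN.
Bearing: edge l_c = 55, r_n = 414.7 kN; interior l_c = 65, r_n = 414.7 kN; R_n = 414.7 + 1·414.7 = 829.4 kN → 622 kN.
Block shear: A_gv = 2640, A_nv = 1872, A_nt = 464 mm²; R_n = min(0.6F_uA_nv, 0.6F_yA_gv) + U_bs·F_u·A_nt = 581.6 kN → 436 kN.
Bolt shear governs: 403 kN.

403 kN (bolt shear governs)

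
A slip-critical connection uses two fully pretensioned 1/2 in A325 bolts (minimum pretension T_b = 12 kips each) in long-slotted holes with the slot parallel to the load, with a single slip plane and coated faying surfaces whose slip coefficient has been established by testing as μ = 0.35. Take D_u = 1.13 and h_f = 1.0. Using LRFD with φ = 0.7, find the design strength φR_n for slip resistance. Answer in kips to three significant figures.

6.64 kips

R_n = μ · D_u · h_f · T_b · n_s · n_b = 0.35 × 1.13 × 1.0 × 12 × 1 × 2 = 9.492 kips.
Design strength φR_n = 0.7 × 9.492 = 6.64 kips.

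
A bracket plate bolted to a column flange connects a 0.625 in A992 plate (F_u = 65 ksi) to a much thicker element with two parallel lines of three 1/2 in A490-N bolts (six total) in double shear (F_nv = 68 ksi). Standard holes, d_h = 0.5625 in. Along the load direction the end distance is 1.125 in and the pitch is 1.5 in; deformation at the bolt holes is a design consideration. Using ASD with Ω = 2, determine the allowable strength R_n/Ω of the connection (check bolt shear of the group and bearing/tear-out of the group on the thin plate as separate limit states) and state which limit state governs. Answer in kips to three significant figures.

80.1 kips (bolt shear governs)

Bolt shear: A_b = π·0.5²/4 = 0.1963 in²; R_n = 68 × 0.1963 × 6 × 2 = 160.2 kips → 160.2 / 2 = 80.1 kips.
Bearing (1.2 l_c t F_u ≤ 2.4 d t F_u): upper limit = 2.4·0.5·0.625·65 = 48.75 kips.
  Edge l_c = 1.125 − 0.5625/2 = 0.8438 → r_n = 41.13 kips; interior l_c = 1.5 − 0.5625 = 0.9375 → r_n = 45.7 kips.
  R_n,bearing = 2·41.13 + 4·45.7 = 265.1 kips → 265.1 / 2 = 133 kips.
Bolt shear governs: 80.1 kips.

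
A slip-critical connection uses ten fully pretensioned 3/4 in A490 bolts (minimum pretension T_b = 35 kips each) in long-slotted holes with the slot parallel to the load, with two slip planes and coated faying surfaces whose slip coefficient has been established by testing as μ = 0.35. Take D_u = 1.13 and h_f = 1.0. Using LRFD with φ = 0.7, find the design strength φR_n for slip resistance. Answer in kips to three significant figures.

R_n = μ · D_u · h_f · T_b · n_s · n_b = 0.35 × 1.13 × 1.0 × 35 × 2 × 10 = 276.8 kips.
Design strength φR_n = 0.7 × 276.8 = 194 kips.

194 kips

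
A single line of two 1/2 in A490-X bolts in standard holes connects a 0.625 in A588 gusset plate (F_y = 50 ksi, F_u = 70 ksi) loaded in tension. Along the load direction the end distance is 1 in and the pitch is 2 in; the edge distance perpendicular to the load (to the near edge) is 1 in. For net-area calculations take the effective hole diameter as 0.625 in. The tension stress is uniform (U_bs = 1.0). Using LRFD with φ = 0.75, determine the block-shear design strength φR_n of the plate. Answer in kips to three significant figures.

63.2 kips

Shear plane L_v = 1 + 1·2 = 3 in; A_gv = 3 × 0.625 = 1.875 in².
A_nv = (3 − 1.5·0.625) × 0.625 = 1.289 in².
A_nt = (1 − 0.5·0.625) × 0.625 = 0.4297 in².
0.6 F_u A_nv = 54.14 kips; 0.6 F_y A_gv = 56.25 kips → shear rupture governs the shear term.
R_n = 54.14 + 1.0 × 70 × 0.4297 = 84.22 kips.
Design strength φR_n = 0.75 × 84.22 = 63.2 kips.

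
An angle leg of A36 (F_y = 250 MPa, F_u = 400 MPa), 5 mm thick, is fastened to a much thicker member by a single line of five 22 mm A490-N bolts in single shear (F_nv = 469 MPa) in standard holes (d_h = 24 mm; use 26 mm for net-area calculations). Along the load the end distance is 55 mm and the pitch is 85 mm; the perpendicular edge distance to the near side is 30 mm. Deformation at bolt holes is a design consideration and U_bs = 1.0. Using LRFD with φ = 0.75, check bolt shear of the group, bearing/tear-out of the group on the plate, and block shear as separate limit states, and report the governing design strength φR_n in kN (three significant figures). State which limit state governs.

Bolt shear: A_b = π·22²/4 = 380.1 mm²; R_n = 469 × 380.1 × 5 × 1 / 1000 = 891.4 kN → 0.75 × 891.4 = 669 kN.
Bearing: edge l_c = 43, r_n = 103.2 kN; interior l_c = 61, r_n = 105.6 kN; R_n = 103.2 + 4·105.6 = 525.6 kN → 394 kN.
Block shear: A_gv = 1975, A_nv = 1390, A_nt = 85 mm²; R_n = min(0.6F_uA_nv, 0.6F_yA_gv) + U_bs·F_u·A_nt = 330.2 kN → 248 kN.
Block shear governs: 248 kN.

248 kN (block shear governs)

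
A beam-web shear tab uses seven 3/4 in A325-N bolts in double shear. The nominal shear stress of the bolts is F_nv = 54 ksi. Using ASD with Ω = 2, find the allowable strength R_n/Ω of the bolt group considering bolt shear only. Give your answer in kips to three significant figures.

167 kips

A_b = π × 0.75² / 4 = 0.4418 in².
R_n = F_nv · A_b · n · n_s = 54 × 0.4418 × 7 × 2 = 334 kips.
Allowable strength R_n/Ω = 334 / 2 = 167 kips.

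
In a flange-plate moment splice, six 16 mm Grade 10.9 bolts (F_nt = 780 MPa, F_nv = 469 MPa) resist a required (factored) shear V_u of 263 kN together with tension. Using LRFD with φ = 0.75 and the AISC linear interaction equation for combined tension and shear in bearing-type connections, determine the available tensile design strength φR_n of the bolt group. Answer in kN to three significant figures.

A_b = π·16²/4 = 201.1 mm²; f_rv = 263 × 1000 / (6 × 201.1) = 218 MPa.
F'_nt = 1.3 F_nt − (F_nt / φF_nv) f_rv = 1.3·780 − (780/(0.75·469))·218 = 530.6 MPa, capped at F_nt → F'_nt = 530.6 MPa.
R_n = F'_nt · A_b · n = 530.6 × 201.1 × 6 / 1000 = 640.1 kN.
Design strength φR_n = 0.75 × 640.1 = 480 kN.

480 kN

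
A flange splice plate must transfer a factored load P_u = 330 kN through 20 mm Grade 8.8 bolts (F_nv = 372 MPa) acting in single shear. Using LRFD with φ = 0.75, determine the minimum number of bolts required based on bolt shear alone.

4 bolts

A_b = π·20²/4 = 314.2 mm².
Per-bolt design strength φR_n = 0.75 × 372 × 314.2 × 1 / 1000 = 87.65 kN.
n ≥ 330 / 87.65 = 3.765 → use 4 bolts.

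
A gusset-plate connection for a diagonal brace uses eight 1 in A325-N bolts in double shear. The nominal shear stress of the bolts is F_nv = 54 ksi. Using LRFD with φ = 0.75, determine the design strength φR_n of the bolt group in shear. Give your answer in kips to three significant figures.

509 kips

A_b = π × 1² / 4 = 0.7854 in².
R_n = F_nv · A_b · n · n_s = 54 × 0.7854 × 8 × 2 = 678.6 kips.
Design strength φR_n = 0.75 × 678.6 = 509 kips.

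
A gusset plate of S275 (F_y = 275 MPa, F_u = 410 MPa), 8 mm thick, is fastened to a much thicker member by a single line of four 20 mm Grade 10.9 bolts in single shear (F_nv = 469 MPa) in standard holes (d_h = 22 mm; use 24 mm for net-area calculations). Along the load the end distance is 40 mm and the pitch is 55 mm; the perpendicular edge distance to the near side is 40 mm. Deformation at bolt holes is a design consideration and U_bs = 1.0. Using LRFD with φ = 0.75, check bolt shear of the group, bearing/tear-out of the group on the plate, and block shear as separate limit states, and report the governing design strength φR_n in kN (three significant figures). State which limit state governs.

247 kN (block shear governs)

Bolt shear: A_b = π·20²/4 = 314.2 mm²; R_n = 469 × 314.2 × 4 × 1 / 1000 = 589.4 kN → 0.75 × 589.4 = 442 kN.
Bearing: edge l_c = 29, r_n = 114.1 kN; interior l_c = 33, r_n = 129.9 kN; R_n = 114.1 + 3·129.9 = 503.8 kN → 378 kN.
Block shear: A_gv = 1640, A_nv = 968, A_nt = 224 mm²; R_n = min(0.6F_uA_nv, 0.6F_yA_gv) + U_bs·F_u·A_nt = 330 kN → 247 kN.
Block shear governs: 247 kN.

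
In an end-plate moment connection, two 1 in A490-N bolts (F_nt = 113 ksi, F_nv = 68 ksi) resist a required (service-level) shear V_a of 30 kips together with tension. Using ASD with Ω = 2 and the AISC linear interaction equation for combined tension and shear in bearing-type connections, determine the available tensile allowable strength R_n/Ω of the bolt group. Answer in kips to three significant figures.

A_b = π·1²/4 = 0.7854 in²; f_rv = 30 / (2 × 0.7854) = 19.1 ksi.
F'_nt = 1.3 F_nt − (Ω F_nt / F_nv) f_rv = 1.3·113 − (2·113/68)·19.1 = 83.43 ksi, capped at F_nt → F'_nt = 83.43 ksi.
R_n = F'_nt · A_b · n = 83.43 × 0.7854 × 2 = 131 kips.
Allowable strength R_n/Ω = 131 / 2 = 65.5 kips.

65.5 kips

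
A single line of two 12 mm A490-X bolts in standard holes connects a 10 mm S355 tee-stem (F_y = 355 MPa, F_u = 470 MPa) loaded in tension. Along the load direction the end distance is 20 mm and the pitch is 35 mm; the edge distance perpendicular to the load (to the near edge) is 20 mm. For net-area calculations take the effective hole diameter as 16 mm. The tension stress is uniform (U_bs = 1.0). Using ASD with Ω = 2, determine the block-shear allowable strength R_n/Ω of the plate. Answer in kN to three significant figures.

71.9 kN

Shear plane L_v = 20 + 1·35 = 55 mm; A_gv = 55 × 10 = 550 mm².
A_nv = (55 − 1.5·16) × 10 = 310 mm².
A_nt = (20 − 0.5·16) × 10 = 120 mm².
0.6 F_u A_nv = 87.42 kN; 0.6 F_y A_gv = 117.2 kN → shear rupture governs the shear term.
R_n = 87.42 + 1.0 × 470 × 120 / 1000 = 143.8 kN.
Allowable strength R_n/Ω = 143.8 / 2 = 71.9 kN.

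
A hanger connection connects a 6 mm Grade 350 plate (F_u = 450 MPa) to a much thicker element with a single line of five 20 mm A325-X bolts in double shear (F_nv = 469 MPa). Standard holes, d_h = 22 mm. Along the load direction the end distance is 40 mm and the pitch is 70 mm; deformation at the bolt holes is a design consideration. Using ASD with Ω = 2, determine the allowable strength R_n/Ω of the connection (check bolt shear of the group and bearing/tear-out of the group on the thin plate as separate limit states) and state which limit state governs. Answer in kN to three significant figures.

306 kN (bearing governs)

Bolt shear: A_b = π·20²/4 = 314.2 mm²; R_n = 469 × 314.2 × 5 × 2 / 1000 = 1473 kN → 1473 / 2 = 737 kN.
Bearing (1.2 l_c t F_u ≤ 2.4 d t F_u): upper limit = 2.4·20·6·450 / 1000 = 129.6 kN.
  Edge l_c = 40 − 22/2 = 29 → r_n = 93.96 kN; interior l_c = 70 − 22 = 48 → r_n = 129.6 kN.
  R_n,bearing = 1·93.96 + 4·129.6 = 612.4 kN → 612.4 / 2 = 306 kN.
Bearing governs: 306 kN.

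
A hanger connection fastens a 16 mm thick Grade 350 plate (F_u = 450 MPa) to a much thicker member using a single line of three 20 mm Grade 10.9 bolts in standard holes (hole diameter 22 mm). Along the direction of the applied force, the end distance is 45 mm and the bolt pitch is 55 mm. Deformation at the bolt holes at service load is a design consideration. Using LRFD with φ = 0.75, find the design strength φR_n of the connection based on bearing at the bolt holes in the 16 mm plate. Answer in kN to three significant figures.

648 kN

Per bolt r_n = 1.2 l_c t F_u ≤ 2.4 d t F_u; upper limit = 2.4 × 20 × 16 × 450 / 1000 = 345.6 kN.
Edge bolt: l_c = 45 − 22/2 = 34 mm → 1.2 × 34 × 16 × 450 / 1000 = 293.8 → r_n = 293.8 kN.
Interior bolts: l_c = 55 − 22 = 33 mm → 1.2 × 33 × 16 × 450 / 1000 = 285.1 → r_n = 285.1 kN.
R_n = 1 × 293.8 + 2 × 285.1 = 864 kN.
Design strength φR_n = 0.75 × 864 = 648 kN.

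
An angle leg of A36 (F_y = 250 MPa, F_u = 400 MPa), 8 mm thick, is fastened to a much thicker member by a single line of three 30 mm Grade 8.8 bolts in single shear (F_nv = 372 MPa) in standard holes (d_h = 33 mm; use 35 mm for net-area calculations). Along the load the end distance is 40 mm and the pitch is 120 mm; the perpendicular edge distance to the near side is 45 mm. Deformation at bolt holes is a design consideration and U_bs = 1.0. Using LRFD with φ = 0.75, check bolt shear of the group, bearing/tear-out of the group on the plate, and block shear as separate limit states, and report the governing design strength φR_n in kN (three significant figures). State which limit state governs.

318 kN (block shear governs)

Bolt shear: A_b = π·30²/4 = 706.9 mm²; R_n = 372 × 706.9 × 3 × 1 / 1000 = 788.9 kN → 0.75 × 788.9 = 592 kN.
Bearing: edge l_c = 23.5, r_n = 90.24 kN; interior l_c = 87, r_n = 230.4 kN; R_n = 90.24 + 2·230.4 = 551 kN → 413 kN.
Block shear: A_gv = 2240, A_nv = 1540, A_nt = 220 mm²; R_n = min(0.6F_uA_nv, 0.6F_yA_gv) + U_bs·F_u·A_nt = 424 kN → 318 kN.
Block shear governs: 318 kN.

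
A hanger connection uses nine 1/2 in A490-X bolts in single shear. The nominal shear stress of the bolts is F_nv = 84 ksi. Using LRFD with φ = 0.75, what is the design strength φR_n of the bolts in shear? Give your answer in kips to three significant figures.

A_b = π × 0.5² / 4 = 0.1963 in².
R_n = F_nv · A_b · n · n_s = 84 × 0.1963 × 9 × 1 = 148.4 kips.
Design strength φR_n = 0.75 × 148.4 = 111 kips.

111 kips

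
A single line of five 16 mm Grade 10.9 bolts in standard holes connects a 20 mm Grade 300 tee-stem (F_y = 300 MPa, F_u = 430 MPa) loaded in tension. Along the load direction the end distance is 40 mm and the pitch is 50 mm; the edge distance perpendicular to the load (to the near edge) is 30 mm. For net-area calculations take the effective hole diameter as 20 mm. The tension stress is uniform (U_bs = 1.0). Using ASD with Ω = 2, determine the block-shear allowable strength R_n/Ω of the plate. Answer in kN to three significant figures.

Shear plane L_v = 40 + 4·50 = 240 mm; A_gv = 240 × 20 = 4800 mm².
A_nv = (240 − 4.5·20) × 20 = 3000 mm².
A_nt = (30 − 0.5·20) × 20 = 400 mm².
0.6 F_u A_nv = 774 kN; 0.6 F_y A_gv = 864 kN → shear rupture governs the shear term.
R_n = 774 + 1.0 × 430 × 400 / 1000 = 946 kN.
Allowable strength R_n/Ω = 946 / 2 = 473 kN.

473 kN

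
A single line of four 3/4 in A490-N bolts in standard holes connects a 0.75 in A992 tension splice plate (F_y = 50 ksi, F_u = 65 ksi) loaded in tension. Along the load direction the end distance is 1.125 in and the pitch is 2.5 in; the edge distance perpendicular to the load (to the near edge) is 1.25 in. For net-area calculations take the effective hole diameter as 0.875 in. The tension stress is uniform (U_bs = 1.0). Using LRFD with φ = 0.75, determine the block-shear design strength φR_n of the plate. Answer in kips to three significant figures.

Shear plane L_v = 1.125 + 3·2.5 = 8.625 in; A_gv = 8.625 × 0.75 = 6.469 in².
A_nv = (8.625 − 3.5·0.875) × 0.75 = 4.172 in².
A_nt = (1.25 − 0.5·0.875) × 0.75 = 0.6094 in².
0.6 F_u A_nv = 162.7 kips; 0.6 F_y A_gv = 194.1 kips → shear rupture governs the shear term.
R_n = 162.7 + 1.0 × 65 × 0.6094 = 202.3 kips.
Design strength φR_n = 0.75 × 202.3 = 152 kips.

152 kips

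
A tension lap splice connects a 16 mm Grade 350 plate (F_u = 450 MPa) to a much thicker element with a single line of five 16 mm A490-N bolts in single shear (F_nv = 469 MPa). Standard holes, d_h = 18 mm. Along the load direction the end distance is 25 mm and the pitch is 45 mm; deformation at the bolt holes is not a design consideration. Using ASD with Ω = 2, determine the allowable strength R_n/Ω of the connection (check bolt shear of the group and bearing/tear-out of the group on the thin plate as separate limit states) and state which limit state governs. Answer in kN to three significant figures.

236 kN (bolt shear governs)

Bolt shear: A_b = π·16²/4 = 201.1 mm²; R_n = 469 × 201.1 × 5 × 1 / 1000 = 471.5 kN → 471.5 / 2 = 236 kN.
Bearing (1.5 l_c t F_u ≤ 3.0 d t F_u): upper limit = 3.0·16·16·450 / 1000 = 345.6 kN.
  Edge l_c = 25 − 18/2 = 16 → r_n = 172.8 kN; interior l_c = 45 − 18 = 27 → r_n = 291.6 kN.
  R_n,bearing = 1·172.8 + 4·291.6 = 1339 kN → 1339 / 2 = 670 kN.
Bolt shear governs: 236 kN.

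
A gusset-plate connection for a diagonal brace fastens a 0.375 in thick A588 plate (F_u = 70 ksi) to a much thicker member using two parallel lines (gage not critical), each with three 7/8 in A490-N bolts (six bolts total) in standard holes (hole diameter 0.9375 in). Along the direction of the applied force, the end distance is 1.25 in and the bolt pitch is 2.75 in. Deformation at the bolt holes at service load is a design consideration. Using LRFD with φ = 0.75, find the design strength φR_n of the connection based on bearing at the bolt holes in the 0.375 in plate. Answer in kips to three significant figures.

Per bolt r_n = 1.2 l_c t F_u ≤ 2.4 d t F_u; upper limit = 2.4 × 0.875 × 0.375 × 70 = 55.13 kips.
Edge bolt: l_c = 1.25 − 0.9375/2 = 0.7812 in → 1.2 × 0.7812 × 0.375 × 70 = 24.61 → r_n = 24.61 kips.
Interior bolts: l_c = 2.75 − 0.9375 = 1.812 in → 1.2 × 1.812 × 0.375 × 70 = 57.09 → r_n = 55.13 kips.
R_n = 2 × 24.61 + 4 × 55.13 = 269.7 kips.
Design strength φR_n = 0.75 × 269.7 = 202 kips.

202 kips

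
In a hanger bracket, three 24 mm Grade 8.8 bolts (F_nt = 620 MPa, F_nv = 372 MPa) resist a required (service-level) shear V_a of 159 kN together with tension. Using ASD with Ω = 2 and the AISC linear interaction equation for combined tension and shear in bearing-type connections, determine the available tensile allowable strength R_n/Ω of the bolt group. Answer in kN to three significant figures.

A_b = π·24²/4 = 452.4 mm²; f_rv = 159 × 1000 / (3 × 452.4) = 117.2 MPa.
F'_nt = 1.3 F_nt − (Ω F_nt / F_nv) f_rv = 1.3·620 − (2·620/372)·117.2 = 415.5 MPa, capped at F_nt → F'_nt = 415.5 MPa.
R_n = F'_nt · A_b · n = 415.5 × 452.4 × 3 / 1000 = 563.9 kN.
Allowable strength R_n/Ω = 563.9 / 2 = 282 kN.

282 kN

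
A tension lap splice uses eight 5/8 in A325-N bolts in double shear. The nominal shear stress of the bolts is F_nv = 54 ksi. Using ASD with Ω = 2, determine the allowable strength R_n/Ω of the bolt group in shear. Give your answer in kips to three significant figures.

133 kips

A_b = π × 0.625² / 4 = 0.3068 in².
R_n = F_nv · A_b · n · n_s = 54 × 0.3068 × 8 × 2 = 265.1 kips.
Allowable strength R_n/Ω = 265.1 / 2 = 133 kips.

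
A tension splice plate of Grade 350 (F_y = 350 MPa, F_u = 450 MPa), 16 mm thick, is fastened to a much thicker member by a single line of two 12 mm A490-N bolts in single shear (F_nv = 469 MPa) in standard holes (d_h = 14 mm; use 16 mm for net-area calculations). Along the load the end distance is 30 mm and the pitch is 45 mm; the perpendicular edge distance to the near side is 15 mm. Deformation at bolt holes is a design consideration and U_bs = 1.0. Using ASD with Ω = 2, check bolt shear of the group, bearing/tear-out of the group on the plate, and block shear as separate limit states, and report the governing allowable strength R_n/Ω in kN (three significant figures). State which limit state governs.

53 kN (bolt shear governs)

Bolt shear: A_b = π·12²/4 = 113.1 mm²; R_n = 469 × 113.1 × 2 × 1 / 1000 = 106.1 kN → 106.1 / 2 = 53 kN.
Bearing: edge l_c = 23, r_n = 198.7 kN; interior l_c = 31, r_n = 207.4 kN; R_n = 198.7 + 1·207.4 = 406.1 kN → 203 kN.
Block shear: A_gv = 1200, A_nv = 816, A_nt = 112 mm²; R_n = min(0.6F_uA_nv, 0.6F_yA_gv) + U_bs·F_u·A_nt = 270.7 kN → 135 kN.
Bolt shear governs: 53 kN.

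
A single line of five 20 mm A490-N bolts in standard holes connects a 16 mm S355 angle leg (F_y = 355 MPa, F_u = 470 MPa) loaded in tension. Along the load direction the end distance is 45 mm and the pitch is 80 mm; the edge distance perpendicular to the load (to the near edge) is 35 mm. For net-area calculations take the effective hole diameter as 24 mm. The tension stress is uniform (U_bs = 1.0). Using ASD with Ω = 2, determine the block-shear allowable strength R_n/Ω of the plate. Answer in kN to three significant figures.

666 kN

Shear plane L_v = 45 + 4·80 = 365 mm; A_gv = 365 × 16 = 5840 mm².
A_nv = (365 − 4.5·24) × 16 = 4112 mm².
A_nt = (35 − 0.5·24) × 16 = 368 mm².
0.6 F_u A_nv = 1160 kN; 0.6 F_y A_gv = 1244 kN → shear rupture governs the shear term.
R_n = 1160 + 1.0 × 470 × 368 / 1000 = 1333 kN.
Allowable strength R_n/Ω = 1333 / 2 = 666 kN.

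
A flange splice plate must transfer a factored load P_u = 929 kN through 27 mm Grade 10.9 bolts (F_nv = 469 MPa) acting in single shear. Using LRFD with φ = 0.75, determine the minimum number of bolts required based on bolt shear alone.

5 bolts

A_b = π·27²/4 = 572.6 mm².
Per-bolt design strength φR_n = 0.75 × 469 × 572.6 × 1 / 1000 = 201.4 kN.
n ≥ 929 / 201.4 = 4.613 → use 5 bolts.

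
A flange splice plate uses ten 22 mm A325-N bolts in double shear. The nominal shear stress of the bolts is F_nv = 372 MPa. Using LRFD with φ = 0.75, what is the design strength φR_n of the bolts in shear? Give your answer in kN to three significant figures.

2120 kN

A_b = π × 22² / 4 = 380.1 mm².
R_n = F_nv · A_b · n · n_s = 372 × 380.1 × 10 × 2 / 1000 = 2828 kN.
Design strength φR_n = 0.75 × 2828 = 2120 kN.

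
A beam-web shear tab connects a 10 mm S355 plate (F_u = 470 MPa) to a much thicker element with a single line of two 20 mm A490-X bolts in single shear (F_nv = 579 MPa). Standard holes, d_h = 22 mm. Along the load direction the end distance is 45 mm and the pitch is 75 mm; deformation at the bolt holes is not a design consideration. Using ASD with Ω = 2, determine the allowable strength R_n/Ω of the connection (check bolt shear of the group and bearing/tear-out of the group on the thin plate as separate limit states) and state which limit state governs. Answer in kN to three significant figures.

182 kN (bolt shear governs)

Bolt shear: A_b = π·20²/4 = 314.2 mm²; R_n = 579 × 314.2 × 2 × 1 / 1000 = 363.8 kN → 363.8 / 2 = 182 kN.
Bearing (1.5 l_c t F_u ≤ 3.0 d t F_u): upper limit = 3.0·20·10·470 / 1000 = 282 kN.
  Edge l_c = 45 − 22/2 = 34 → r_n = 239.7 kN; interior l_c = 75 − 22 = 53 → r_n = 282 kN.
  R_n,bearing = 1·239.7 + 1·282 = 521.7 kN → 521.7 / 2 = 261 kN.
Bolt shear governs: 182 kN.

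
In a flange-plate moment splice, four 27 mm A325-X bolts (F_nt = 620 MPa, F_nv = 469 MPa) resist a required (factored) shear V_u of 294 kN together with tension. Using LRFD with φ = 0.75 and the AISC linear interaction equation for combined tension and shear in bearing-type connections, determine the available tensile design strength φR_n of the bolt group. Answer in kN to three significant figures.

A_b = π·27²/4 = 572.6 mm²; f_rv = 294 × 1000 / (4 × 572.6) = 128.4 MPa.
F'_nt = 1.3 F_nt − (F_nt / φF_nv) f_rv = 1.3·620 − (620/(0.75·469))·128.4 = 579.7 MPa, capped at F_nt → F'_nt = 579.7 MPa.
R_n = F'_nt · A_b · n = 579.7 × 572.6 × 4 / 1000 = 1328 kN.
Design strength φR_n = 0.75 × 1328 = 996 kN.

996 kN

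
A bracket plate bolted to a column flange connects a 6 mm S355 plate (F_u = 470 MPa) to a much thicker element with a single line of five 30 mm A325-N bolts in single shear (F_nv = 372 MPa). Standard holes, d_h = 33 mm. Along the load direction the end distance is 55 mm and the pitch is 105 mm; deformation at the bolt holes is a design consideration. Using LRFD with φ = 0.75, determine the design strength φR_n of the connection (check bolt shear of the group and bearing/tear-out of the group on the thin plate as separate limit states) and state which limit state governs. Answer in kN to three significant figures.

Bolt shear: A_b = π·30²/4 = 706.9 mm²; R_n = 372 × 706.9 × 5 × 1 / 1000 = 1315 kN → 0.75 × 1315 = 986 kN.
Bearing (1.2 l_c t F_u ≤ 2.4 d t F_u): upper limit = 2.4·30·6·470 / 1000 = 203 kN.
  Edge l_c = 55 − 33/2 = 38.5 → r_n = 130.3 kN; interior l_c = 105 − 33 = 72 → r_n = 203 kN.
  R_n,bearing = 1·130.3 + 4·203 = 942.4 kN → 0.75 × 942.4 = 707 kN.
Bearing governs: 707 kN.

707 kN (bearing governs)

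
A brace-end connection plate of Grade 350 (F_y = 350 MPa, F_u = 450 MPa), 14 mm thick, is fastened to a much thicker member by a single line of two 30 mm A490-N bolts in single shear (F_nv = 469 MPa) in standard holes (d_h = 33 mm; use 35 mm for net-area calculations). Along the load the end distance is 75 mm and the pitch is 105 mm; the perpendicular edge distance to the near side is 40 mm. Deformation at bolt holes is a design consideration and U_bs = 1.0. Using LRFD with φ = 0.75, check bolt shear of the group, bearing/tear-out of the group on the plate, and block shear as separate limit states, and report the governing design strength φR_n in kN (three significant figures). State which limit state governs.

468 kN (block shear governs)

Bolt shear: A_b = π·30²/4 = 706.9 mm²; R_n = 469 × 706.9 × 2 × 1 / 1000 = 663 kN → 0.75 × 663 = 497 kN.
Bearing: edge l_c = 58.5, r_n = 442.3 kN; interior l_c = 72, r_n = 453.6 kN; R_n = 442.3 + 1·453.6 = 895.9 kN → 672 kN.
Block shear: A_gv = 2520, A_nv = 1785, A_nt = 315 mm²; R_n = min(0.6F_uA_nv, 0.6F_yA_gv) + U_bs·F_u·A_nt = 623.7 kN → 468 kN.
Block shear governs: 468 kN.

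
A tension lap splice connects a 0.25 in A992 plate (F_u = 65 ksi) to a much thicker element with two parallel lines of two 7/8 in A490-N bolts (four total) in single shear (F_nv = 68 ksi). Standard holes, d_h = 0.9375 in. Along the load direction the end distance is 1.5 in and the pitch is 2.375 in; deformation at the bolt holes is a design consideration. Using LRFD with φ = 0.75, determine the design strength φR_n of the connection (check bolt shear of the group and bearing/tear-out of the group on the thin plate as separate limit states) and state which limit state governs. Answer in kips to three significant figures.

72.2 kips (bearing governs)

Bolt shear: A_b = π·0.875²/4 = 0.6013 in²; R_n = 68 × 0.6013 × 4 × 1 = 163.6 kips → 0.75 × 163.6 = 123 kips.
Bearing (1.2 l_c t F_u ≤ 2.4 d t F_u): upper limit = 2.4·0.875·0.25·65 = 34.12 kips.
  Edge l_c = 1.5 − 0.9375/2 = 1.031 → r_n = 20.11 kips; interior l_c = 2.375 − 0.9375 = 1.438 → r_n = 28.03 kips.
  R_n,bearing = 2·20.11 + 2·28.03 = 96.28 kips → 0.75 × 96.28 = 72.2 kips.
Bearing governs: 72.2 kips.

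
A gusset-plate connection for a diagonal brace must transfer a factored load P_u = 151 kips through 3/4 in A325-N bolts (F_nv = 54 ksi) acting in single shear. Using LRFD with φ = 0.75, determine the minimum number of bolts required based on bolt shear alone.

9 bolts

A_b = π·0.75²/4 = 0.4418 in².
Per-bolt design strength φR_n = 0.75 × 54 × 0.4418 × 1 = 17.89 kips.
n ≥ 151 / 17.89 = 8.439 → use 9 bolts.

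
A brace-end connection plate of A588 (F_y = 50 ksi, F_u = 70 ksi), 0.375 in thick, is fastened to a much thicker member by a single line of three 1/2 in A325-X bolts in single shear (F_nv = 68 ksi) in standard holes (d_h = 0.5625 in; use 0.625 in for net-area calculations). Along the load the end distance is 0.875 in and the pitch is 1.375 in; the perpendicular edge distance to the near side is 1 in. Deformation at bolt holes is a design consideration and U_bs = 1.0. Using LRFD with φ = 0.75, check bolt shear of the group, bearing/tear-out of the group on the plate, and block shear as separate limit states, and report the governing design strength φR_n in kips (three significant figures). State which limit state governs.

30 kips (bolt shear governs)

Bolt shear: A_b = π·0.5²/4 = 0.1963 in²; R_n = 68 × 0.1963 × 3 × 1 = 40.06 kips → 0.75 × 40.06 = 30 kips.
Bearing: edge l_c = 0.5938, r_n = 18.7 kips; interior l_c = 0.8125, r_n = 25.59 kips; R_n = 18.7 + 2·25.59 = 69.89 kips → 52.4 kips.
Block shear: A_gv = 1.359, A_nv = 0.7734, A_nt = 0.2578 in²; R_n = min(0.6F_uA_nv, 0.6F_yA_gv) + U_bs·F_u·A_nt = 50.53 kips → 37.9 kips.
Bolt shear governs: 30 kips.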